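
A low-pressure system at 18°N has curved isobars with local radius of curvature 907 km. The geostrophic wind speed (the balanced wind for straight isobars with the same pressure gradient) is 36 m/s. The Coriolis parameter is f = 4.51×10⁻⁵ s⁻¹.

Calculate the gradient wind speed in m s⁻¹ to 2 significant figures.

23 m s⁻¹

Around a low, centrifugal force acts outward with Coriolis, so pressure-gradient force balances both:
(1/ρ)|∂P/∂n| = fV + V²/R  →  V² + fR·V − fR·V_g = 0
With fR = 4.51×10⁻⁵ × 907×10³ m = 40.9 m/s:
V = [−fR + √((fR)² + 4 fR V_g)]/2 = [−40.9 + √(40.9² + 4×40.9×36)]/2 = 23 m/s
Subgeostrophic (V < V_g = 36 m/s), as expected around a low.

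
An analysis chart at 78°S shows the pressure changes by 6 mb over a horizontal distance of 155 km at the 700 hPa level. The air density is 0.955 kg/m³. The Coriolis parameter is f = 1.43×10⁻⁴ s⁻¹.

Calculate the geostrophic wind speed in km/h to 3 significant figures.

Pressure gradient: |∂P/∂n| = 600 Pa / 155000 m = 3.87×10⁻³ Pa/m
Geostrophic balance (pressure-gradient force = Coriolis force):
V_g = (1/(fρ)) |∂P/∂n| = 3.87×10⁻³ / (1.43×10⁻⁴ × 0.955) = 28.3 m/s
Converting: 28.3 m/s × 3.6 = 102 km/h

102 km/h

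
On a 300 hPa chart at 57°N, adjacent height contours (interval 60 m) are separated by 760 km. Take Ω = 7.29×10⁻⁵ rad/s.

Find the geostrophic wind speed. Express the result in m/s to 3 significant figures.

Coriolis parameter at 57°N:
f = 2Ω sin φ = 2 × 7.29×10⁻⁵ × sin 57° = 1.22×10⁻⁴ s⁻¹
Height gradient: |∂Z/∂n| = 60 m / 760000 m = 7.89×10⁻⁵
On a pressure surface, geostrophic balance gives V_g = (g/f)|∂Z/∂n|:
V_g = 9.81 × 7.89×10⁻⁵ / 1.22×10⁻⁴ = 6.33 m/s

6.33 m/s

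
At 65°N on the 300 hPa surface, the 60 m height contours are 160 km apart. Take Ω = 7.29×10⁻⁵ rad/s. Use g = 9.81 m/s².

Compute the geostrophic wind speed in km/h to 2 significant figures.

100 km/h

Coriolis parameter at 65°N:
f = 2Ω sin φ = 2 × 7.29×10⁻⁵ × sin 65° = 1.32×10⁻⁴ s⁻¹
Height gradient: |∂Z/∂n| = 60 m / 160000 m = 3.75×10⁻⁴
On a pressure surface, geostrophic balance gives V_g = (g/f)|∂Z/∂n|:
V_g = 9.81 × 3.75×10⁻⁴ / 1.32×10⁻⁴ = 27.8 m/s
Converting: 27.8 m/s × 3.6 = 100 km/h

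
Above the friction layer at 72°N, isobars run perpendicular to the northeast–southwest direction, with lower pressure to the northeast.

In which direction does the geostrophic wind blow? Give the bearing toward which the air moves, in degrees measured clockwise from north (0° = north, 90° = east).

The pressure-gradient force points toward the northeast (bearing 045°).
Geostrophic balance: in the Northern Hemisphere the Coriolis force deflects motion to the right, so the geostrophic wind blows 90° to the right of the pressure-gradient force (low pressure on the left).
Rotating 045° by 90° clockwise gives 135° — the wind blows toward the southeast.

135°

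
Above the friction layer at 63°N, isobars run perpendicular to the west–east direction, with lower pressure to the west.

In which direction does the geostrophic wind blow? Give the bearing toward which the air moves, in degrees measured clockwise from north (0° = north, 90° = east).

000°

The pressure-gradient force points toward the west (bearing 270°).
Geostrophic balance: in the Northern Hemisphere the Coriolis force deflects motion to the right, so the geostrophic wind blows 90° to the right of the pressure-gradient force (low pressure on the left).
Rotating 270° by 90° clockwise gives 000° — the wind blows toward the north.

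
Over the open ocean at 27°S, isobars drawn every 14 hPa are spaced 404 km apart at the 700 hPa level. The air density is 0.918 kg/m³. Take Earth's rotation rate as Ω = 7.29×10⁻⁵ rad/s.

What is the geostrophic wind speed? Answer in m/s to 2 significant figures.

Coriolis parameter at 27°S:
f = 2Ω sin φ = 2 × 7.29×10⁻⁵ × sin 27° = 6.62×10⁻⁵ s⁻¹
Pressure gradient: |∂P/∂n| = 1400 Pa / 404000 m = 3.47×10⁻³ Pa/m
Geostrophic balance (pressure-gradient force = Coriolis force):
V_g = (1/(fρ)) |∂P/∂n| = 3.47×10⁻³ / (6.62×10⁻⁵ × 0.918) = 57.0 m/s

57 m/s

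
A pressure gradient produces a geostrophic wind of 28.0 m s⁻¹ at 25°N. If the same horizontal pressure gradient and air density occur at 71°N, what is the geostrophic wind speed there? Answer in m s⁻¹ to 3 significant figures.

12.5 m s⁻¹

With the same pressure gradient and density, V_g ∝ 1/f ∝ 1/sin φ.
V₂ = V₁ · sin φ₁ / sin φ₂ = 28.0 × sin 25° / sin 71°
V₂ = 28.0 × 0.4226/0.9455 = 12.5 m s⁻¹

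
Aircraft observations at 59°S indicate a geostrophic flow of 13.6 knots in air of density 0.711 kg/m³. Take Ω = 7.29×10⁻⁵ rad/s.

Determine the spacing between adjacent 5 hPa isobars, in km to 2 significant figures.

800 km

Coriolis parameter at 59°S:
f = 2Ω sin φ = 2 × 7.29×10⁻⁵ × sin 59° = 1.25×10⁻⁴ s⁻¹
Wind speed in SI: 13.6 knots = 7.00 m/s
Geostrophic balance rearranged: |∂P/∂n| = f ρ V_g
|∂P/∂n| = 1.25×10⁻⁴ × 0.711 × 7.00 = 6.22×10⁻⁴ Pa/m
Isobar spacing: Δn = ΔP/|∂P/∂n| = 500 Pa / 6.22×10⁻⁴ Pa/m = 804267 m ≈ 800 km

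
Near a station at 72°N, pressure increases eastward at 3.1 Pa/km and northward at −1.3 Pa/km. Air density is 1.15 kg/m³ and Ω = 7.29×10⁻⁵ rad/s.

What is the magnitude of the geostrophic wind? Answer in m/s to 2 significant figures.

Coriolis parameter at 72°N:
f = 2Ω sin φ = 2 × 7.29×10⁻⁵ × sin 72° = 1.39×10⁻⁴ s⁻¹
Component geostrophic relations (x east, y north):
u_g = −(1/(fρ)) ∂P/∂y,  v_g = (1/(fρ)) ∂P/∂x
u_g = −(−1.3×10⁻³)/(1.39×10⁻⁴ × 1.15) = 8.15 m/s;  v_g = (3.1×10⁻³)/(1.39×10⁻⁴ × 1.15) = 19.4 m/s
|V_g| = √(u_g² + v_g²) = 21.1 m/s

21 m/s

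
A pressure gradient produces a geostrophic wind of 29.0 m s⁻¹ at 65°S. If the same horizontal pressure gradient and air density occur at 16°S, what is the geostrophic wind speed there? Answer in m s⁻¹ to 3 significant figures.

95.4 m s⁻¹

With the same pressure gradient and density, V_g ∝ 1/f ∝ 1/sin φ.
V₂ = V₁ · sin φ₁ / sin φ₂ = 29.0 × sin 65° / sin 16°
V₂ = 29.0 × 0.9063/0.2756 = 95.4 m s⁻¹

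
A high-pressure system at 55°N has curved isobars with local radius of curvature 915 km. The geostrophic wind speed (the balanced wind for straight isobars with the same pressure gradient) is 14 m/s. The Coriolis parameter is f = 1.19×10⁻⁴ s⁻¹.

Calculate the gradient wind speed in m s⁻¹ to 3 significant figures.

Around a high, pressure-gradient force acts outward with centrifugal, so Coriolis balances both:
fV = (1/ρ)|∂P/∂n| + V²/R  →  V² − fR·V + fR·V_g = 0
With fR = 1.19×10⁻⁴ × 915×10³ m = 109 m/s:
V = [fR − √((fR)² − 4 fR V_g)]/2 = [109 − √(109² − 4×109×14)]/2 = 16.5 m/s
Supergeostrophic (V > V_g = 14 m/s), as expected around a high.

16.5 m s⁻¹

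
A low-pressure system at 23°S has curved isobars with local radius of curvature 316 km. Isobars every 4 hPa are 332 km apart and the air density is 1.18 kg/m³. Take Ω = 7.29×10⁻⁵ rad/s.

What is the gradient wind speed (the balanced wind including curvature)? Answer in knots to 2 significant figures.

22 knots

Coriolis parameter at 23°S:
f = 2Ω sin φ = 2 × 7.29×10⁻⁵ × sin 23° = 5.70×10⁻⁵ s⁻¹
Pressure gradient: |∂P/∂n| = 400 Pa / 332000 m = 1.20×10⁻³ Pa/m
Geostrophic speed: V_g = |∂P/∂n|/(fρ) = 1.20×10⁻³/(5.70×10⁻⁵ × 1.18) = 17.9 m/s
Around a low, centrifugal force acts outward with Coriolis, so pressure-gradient force balances both:
(1/ρ)|∂P/∂n| = fV + V²/R  →  V² + fR·V − fR·V_g = 0
With fR = 5.70×10⁻⁵ × 316×10³ m = 18.0 m/s:
V = [−fR + √((fR)² + 4 fR V_g)]/2 = [−18.0 + √(18.0² + 4×18.0×17.9)]/2 = 11.1 m/s
Subgeostrophic (V < V_g = 17.9 m/s), as expected around a low.
Converting: 11.1 m/s × 1.944 = 22 knots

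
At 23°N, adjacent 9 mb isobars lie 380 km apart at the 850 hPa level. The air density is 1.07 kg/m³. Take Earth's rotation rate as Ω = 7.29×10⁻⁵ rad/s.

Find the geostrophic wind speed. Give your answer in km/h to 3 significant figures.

140 km/h

Coriolis parameter at 23°N:
f = 2Ω sin φ = 2 × 7.29×10⁻⁵ × sin 23° = 5.70×10⁻⁵ s⁻¹
Pressure gradient: |∂P/∂n| = 900 Pa / 380000 m = 2.37×10⁻³ Pa/m
Geostrophic balance (pressure-gradient force = Coriolis force):
V_g = (1/(fρ)) |∂P/∂n| = 2.37×10⁻³ / (5.70×10⁻⁵ × 1.07) = 38.9 m/s
Converting: 38.9 m/s × 3.6 = 140 km/h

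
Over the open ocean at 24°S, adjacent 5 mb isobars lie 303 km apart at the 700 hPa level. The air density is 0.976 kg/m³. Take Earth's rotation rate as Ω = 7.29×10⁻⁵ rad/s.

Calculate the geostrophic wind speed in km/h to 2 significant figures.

100 km/h

Coriolis parameter at 24°S:
f = 2Ω sin φ = 2 × 7.29×10⁻⁵ × sin 24° = 5.93×10⁻⁵ s⁻¹
Pressure gradient: |∂P/∂n| = 500 Pa / 303000 m = 1.65×10⁻³ Pa/m
Geostrophic balance (pressure-gradient force = Coriolis force):
V_g = (1/(fρ)) |∂P/∂n| = 1.65×10⁻³ / (5.93×10⁻⁵ × 0.976) = 28.5 m/s
Converting: 28.5 m/s × 3.6 = 100 km/h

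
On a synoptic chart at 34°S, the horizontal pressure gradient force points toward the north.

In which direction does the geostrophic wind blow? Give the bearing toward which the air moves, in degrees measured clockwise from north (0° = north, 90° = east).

The pressure-gradient force points toward the north (bearing 000°).
Geostrophic balance: in the Southern Hemisphere the Coriolis force deflects motion to the left, so the geostrophic wind blows 90° to the left of the pressure-gradient force (low pressure on the right).
Rotating 000° by 90° counterclockwise gives 270° — the wind blows toward the west.

270°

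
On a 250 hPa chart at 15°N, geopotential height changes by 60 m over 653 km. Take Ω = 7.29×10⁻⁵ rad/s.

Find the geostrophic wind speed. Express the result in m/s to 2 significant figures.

24 m/s

Coriolis parameter at 15°N:
f = 2Ω sin φ = 2 × 7.29×10⁻⁵ × sin 15° = 3.77×10⁻⁵ s⁻¹
Height gradient: |∂Z/∂n| = 60 m / 653000 m = 9.19×10⁻⁵
On a pressure surface, geostrophic balance gives V_g = (g/f)|∂Z/∂n|:
V_g = 9.81 × 9.19×10⁻⁵ / 3.77×10⁻⁵ = 23.9 m/s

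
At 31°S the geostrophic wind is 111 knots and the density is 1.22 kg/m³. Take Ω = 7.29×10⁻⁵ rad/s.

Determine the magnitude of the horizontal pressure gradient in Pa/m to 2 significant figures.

5.2×10⁻³ Pa/m

Coriolis parameter at 31°S:
f = 2Ω sin φ = 2 × 7.29×10⁻⁵ × sin 31° = 7.51×10⁻⁵ s⁻¹
Wind speed in SI: 111 knots = 57.1 m/s
Geostrophic balance rearranged: |∂P/∂n| = f ρ V_g
|∂P/∂n| = 7.51×10⁻⁵ × 1.22 × 57.1 = 5.23×10⁻³ Pa/m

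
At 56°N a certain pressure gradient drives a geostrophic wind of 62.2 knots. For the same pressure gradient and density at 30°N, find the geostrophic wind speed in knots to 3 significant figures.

With the same pressure gradient and density, V_g ∝ 1/f ∝ 1/sin φ.
V₂ = V₁ · sin φ₁ / sin φ₂ = 62.2 × sin 56° / sin 30°
V₂ = 62.2 × 0.8290/0.5000 = 103 knots

103 knots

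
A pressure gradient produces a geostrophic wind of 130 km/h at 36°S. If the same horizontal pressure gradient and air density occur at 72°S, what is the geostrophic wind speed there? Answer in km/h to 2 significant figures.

80 km/h

With the same pressure gradient and density, V_g ∝ 1/f ∝ 1/sin φ.
V₂ = V₁ · sin φ₁ / sin φ₂ = 130 × sin 36° / sin 72°
V₂ = 130 × 0.5878/0.9511 = 80 km/h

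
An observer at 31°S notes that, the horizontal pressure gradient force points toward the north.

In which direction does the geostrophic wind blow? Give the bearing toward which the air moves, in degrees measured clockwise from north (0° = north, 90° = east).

The pressure-gradient force points toward the north (bearing 000°).
Geostrophic balance: in the Southern Hemisphere the Coriolis force deflects motion to the left, so the geostrophic wind blows 90° to the left of the pressure-gradient force (low pressure on the right).
Rotating 000° by 90° counterclockwise gives 270° — the wind blows toward the west.

270°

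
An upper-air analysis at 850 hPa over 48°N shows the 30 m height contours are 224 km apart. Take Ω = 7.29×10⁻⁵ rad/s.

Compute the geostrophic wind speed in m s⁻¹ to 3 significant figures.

12.1 m s⁻¹

Coriolis parameter at 48°N:
f = 2Ω sin φ = 2 × 7.29×10⁻⁵ × sin 48° = 1.08×10⁻⁴ s⁻¹
Height gradient: |∂Z/∂n| = 30 m / 224000 m = 1.34×10⁻⁴
On a pressure surface, geostrophic balance gives V_g = (g/f)|∂Z/∂n|:
V_g = 9.81 × 1.34×10⁻⁴ / 1.08×10⁻⁴ = 12.1 m/s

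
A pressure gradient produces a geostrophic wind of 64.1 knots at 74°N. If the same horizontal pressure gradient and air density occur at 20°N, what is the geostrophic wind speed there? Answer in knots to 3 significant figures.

With the same pressure gradient and density, V_g ∝ 1/f ∝ 1/sin φ.
V₂ = V₁ · sin φ₁ / sin φ₂ = 64.1 × sin 74° / sin 20°
V₂ = 64.1 × 0.9613/0.3420 = 180 knots

180 knots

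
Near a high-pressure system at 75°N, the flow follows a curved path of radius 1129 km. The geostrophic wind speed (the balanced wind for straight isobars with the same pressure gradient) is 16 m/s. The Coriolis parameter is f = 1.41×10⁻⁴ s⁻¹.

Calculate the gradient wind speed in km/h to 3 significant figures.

Around a high, pressure-gradient force acts outward with centrifugal, so Coriolis balances both:
fV = (1/ρ)|∂P/∂n| + V²/R  →  V² − fR·V + fR·V_g = 0
With fR = 1.41×10⁻⁴ × 1129×10³ m = 159 m/s:
V = [fR − √((fR)² − 4 fR V_g)]/2 = [159 − √(159² − 4×159×16)]/2 = 18 m/s
Supergeostrophic (V > V_g = 16 m/s), as expected around a high.
Converting: 18 m/s × 3.6 = 65.0 km/h

65.0 km/h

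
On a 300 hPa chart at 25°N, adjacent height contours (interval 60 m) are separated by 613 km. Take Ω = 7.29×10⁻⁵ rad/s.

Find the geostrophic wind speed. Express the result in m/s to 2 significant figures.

Coriolis parameter at 25°N:
f = 2Ω sin φ = 2 × 7.29×10⁻⁵ × sin 25° = 6.16×10⁻⁵ s⁻¹
Height gradient: |∂Z/∂n| = 60 m / 613000 m = 9.79×10⁻⁵
On a pressure surface, geostrophic balance gives V_g = (g/f)|∂Z/∂n|:
V_g = 9.81 × 9.79×10⁻⁵ / 6.16×10⁻⁵ = 15.6 m/s

16 m/s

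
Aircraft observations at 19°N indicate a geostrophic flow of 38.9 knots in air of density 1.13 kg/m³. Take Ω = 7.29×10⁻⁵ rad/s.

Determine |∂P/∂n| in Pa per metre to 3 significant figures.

1.07×10⁻³ Pa/m

Coriolis parameter at 19°N:
f = 2Ω sin φ = 2 × 7.29×10⁻⁵ × sin 19° = 4.75×10⁻⁵ s⁻¹
Wind speed in SI: 38.9 knots = 20.0 m/s
Geostrophic balance rearranged: |∂P/∂n| = f ρ V_g
|∂P/∂n| = 4.75×10⁻⁵ × 1.13 × 20.0 = 1.07×10⁻³ Pa/m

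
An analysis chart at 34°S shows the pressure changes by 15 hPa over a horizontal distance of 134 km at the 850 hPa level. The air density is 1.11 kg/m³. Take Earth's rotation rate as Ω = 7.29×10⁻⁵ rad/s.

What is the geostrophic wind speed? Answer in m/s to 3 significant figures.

124 m/s

Coriolis parameter at 34°S:
f = 2Ω sin φ = 2 × 7.29×10⁻⁵ × sin 34° = 8.15×10⁻⁵ s⁻¹
Pressure gradient: |∂P/∂n| = 1500 Pa / 134000 m = 1.12×10⁻² Pa/m
Geostrophic balance (pressure-gradient force = Coriolis force):
V_g = (1/(fρ)) |∂P/∂n| = 1.12×10⁻² / (8.15×10⁻⁵ × 1.11) = 124 m/s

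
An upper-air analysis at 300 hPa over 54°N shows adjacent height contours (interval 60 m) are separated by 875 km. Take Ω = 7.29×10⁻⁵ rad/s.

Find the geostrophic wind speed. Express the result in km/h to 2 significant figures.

Coriolis parameter at 54°N:
f = 2Ω sin φ = 2 × 7.29×10⁻⁵ × sin 54° = 1.18×10⁻⁴ s⁻¹
Height gradient: |∂Z/∂n| = 60 m / 875000 m = 6.86×10⁻⁵
On a pressure surface, geostrophic balance gives V_g = (g/f)|∂Z/∂n|:
V_g = 9.81 × 6.86×10⁻⁵ / 1.18×10⁻⁴ = 5.70 m/s
Converting: 5.70 m/s × 3.6 = 21 km/h

21 km/h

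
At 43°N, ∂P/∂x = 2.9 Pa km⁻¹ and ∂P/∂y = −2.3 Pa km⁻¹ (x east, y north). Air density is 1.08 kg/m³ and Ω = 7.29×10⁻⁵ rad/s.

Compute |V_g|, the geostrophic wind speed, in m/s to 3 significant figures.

Coriolis parameter at 43°N:
f = 2Ω sin φ = 2 × 7.29×10⁻⁵ × sin 43° = 9.94×10⁻⁵ s⁻¹
Component geostrophic relations (x east, y north):
u_g = −(1/(fρ)) ∂P/∂y,  v_g = (1/(fρ)) ∂P/∂x
u_g = −(−2.3×10⁻³)/(9.94×10⁻⁵ × 1.08) = 21.4 m/s;  v_g = (2.9×10⁻³)/(9.94×10⁻⁵ × 1.08) = 27.0 m/s
|V_g| = √(u_g² + v_g²) = 34.5 m/s

34.5 m/s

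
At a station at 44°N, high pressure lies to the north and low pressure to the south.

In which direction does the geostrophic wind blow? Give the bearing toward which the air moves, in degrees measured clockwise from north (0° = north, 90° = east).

270°

The pressure-gradient force points toward the south (bearing 180°).
Geostrophic balance: in the Northern Hemisphere the Coriolis force deflects motion to the right, so the geostrophic wind blows 90° to the right of the pressure-gradient force (low pressure on the left).
Rotating 180° by 90° clockwise gives 270° — the wind blows toward the west.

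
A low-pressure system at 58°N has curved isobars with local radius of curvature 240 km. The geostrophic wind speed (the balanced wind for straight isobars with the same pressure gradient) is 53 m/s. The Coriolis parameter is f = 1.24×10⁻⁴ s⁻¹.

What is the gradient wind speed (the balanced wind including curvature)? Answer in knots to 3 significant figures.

53.5 knots

Around a low, centrifugal force acts outward with Coriolis, so pressure-gradient force balances both:
(1/ρ)|∂P/∂n| = fV + V²/R  →  V² + fR·V − fR·V_g = 0
With fR = 1.24×10⁻⁴ × 240×10³ m = 29.8 m/s:
V = [−fR + √((fR)² + 4 fR V_g)]/2 = [−29.8 + √(29.8² + 4×29.8×53)]/2 = 27.5 m/s
Subgeostrophic (V < V_g = 53 m/s), as expected around a low.
Converting: 27.5 m/s × 1.944 = 53.5 knots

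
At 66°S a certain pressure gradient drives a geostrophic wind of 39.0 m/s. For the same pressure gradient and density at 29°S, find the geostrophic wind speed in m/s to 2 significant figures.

73 m/s

With the same pressure gradient and density, V_g ∝ 1/f ∝ 1/sin φ.
V₂ = V₁ · sin φ₁ / sin φ₂ = 39.0 × sin 66° / sin 29°
V₂ = 39.0 × 0.9135/0.4848 = 73 m/s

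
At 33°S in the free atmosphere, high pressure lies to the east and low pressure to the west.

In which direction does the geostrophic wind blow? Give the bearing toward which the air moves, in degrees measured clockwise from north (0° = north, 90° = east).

180°

The pressure-gradient force points toward the west (bearing 270°).
Geostrophic balance: in the Southern Hemisphere the Coriolis force deflects motion to the left, so the geostrophic wind blows 90° to the left of the pressure-gradient force (low pressure on the right).
Rotating 270° by 90° counterclockwise gives 180° — the wind blows toward the south.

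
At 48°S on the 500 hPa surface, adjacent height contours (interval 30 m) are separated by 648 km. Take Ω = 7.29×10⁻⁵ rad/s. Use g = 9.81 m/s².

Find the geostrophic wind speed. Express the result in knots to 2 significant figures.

8.1 knots

Coriolis parameter at 48°S:
f = 2Ω sin φ = 2 × 7.29×10⁻⁵ × sin 48° = 1.08×10⁻⁴ s⁻¹
Height gradient: |∂Z/∂n| = 30 m / 648000 m = 4.63×10⁻⁵
On a pressure surface, geostrophic balance gives V_g = (g/f)|∂Z/∂n|:
V_g = 9.81 × 4.63×10⁻⁵ / 1.08×10⁻⁴ = 4.19 m/s
Converting: 4.19 m/s × 1.944 = 8.1 knots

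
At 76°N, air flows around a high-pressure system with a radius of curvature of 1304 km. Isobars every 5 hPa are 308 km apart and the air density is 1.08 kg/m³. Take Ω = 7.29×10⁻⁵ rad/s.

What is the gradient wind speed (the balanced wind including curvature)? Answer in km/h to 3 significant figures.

Coriolis parameter at 76°N:
f = 2Ω sin φ = 2 × 7.29×10⁻⁵ × sin 76° = 1.41×10⁻⁴ s⁻¹
Pressure gradient: |∂P/∂n| = 500 Pa / 308000 m = 1.62×10⁻³ Pa/m
Geostrophic speed: V_g = |∂P/∂n|/(fρ) = 1.62×10⁻³/(1.41×10⁻⁴ × 1.08) = 10.6 m/s
Around a high, pressure-gradient force acts outward with centrifugal, so Coriolis balances both:
fV = (1/ρ)|∂P/∂n| + V²/R  →  V² − fR·V + fR·V_g = 0
With fR = 1.41×10⁻⁴ × 1304×10³ m = 184 m/s:
V = [fR − √((fR)² − 4 fR V_g)]/2 = [184 − √(184² − 4×184×10.6)]/2 = 11.3 m/s
Supergeostrophic (V > V_g = 10.6 m/s), as expected around a high.
Converting: 11.3 m/s × 3.6 = 40.8 km/h

40.8 km/h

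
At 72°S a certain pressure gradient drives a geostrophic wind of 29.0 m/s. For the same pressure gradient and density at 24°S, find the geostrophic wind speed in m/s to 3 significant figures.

With the same pressure gradient and density, V_g ∝ 1/f ∝ 1/sin φ.
V₂ = V₁ · sin φ₁ / sin φ₂ = 29.0 × sin 72° / sin 24°
V₂ = 29.0 × 0.9511/0.4067 = 67.8 m/s

67.8 m/s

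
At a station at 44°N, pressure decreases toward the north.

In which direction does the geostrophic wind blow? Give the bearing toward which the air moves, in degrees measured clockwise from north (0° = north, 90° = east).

The pressure-gradient force points toward the north (bearing 000°).
Geostrophic balance: in the Northern Hemisphere the Coriolis force deflects motion to the right, so the geostrophic wind blows 90° to the right of the pressure-gradient force (low pressure on the left).
Rotating 000° by 90° clockwise gives 090° — the wind blows toward the east.

090°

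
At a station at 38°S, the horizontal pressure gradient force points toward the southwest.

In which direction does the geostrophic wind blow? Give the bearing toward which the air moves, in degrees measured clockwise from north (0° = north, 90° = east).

The pressure-gradient force points toward the southwest (bearing 225°).
Geostrophic balance: in the Southern Hemisphere the Coriolis force deflects motion to the left, so the geostrophic wind blows 90° to the left of the pressure-gradient force (low pressure on the right).
Rotating 225° by 90° counterclockwise gives 135° — the wind blows toward the southeast.

135°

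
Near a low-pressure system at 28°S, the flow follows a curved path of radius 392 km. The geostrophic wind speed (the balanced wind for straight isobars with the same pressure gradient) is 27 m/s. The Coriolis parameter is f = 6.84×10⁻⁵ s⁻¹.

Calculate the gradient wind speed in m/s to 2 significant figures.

17 m/s

Around a low, centrifugal force acts outward with Coriolis, so pressure-gradient force balances both:
(1/ρ)|∂P/∂n| = fV + V²/R  →  V² + fR·V − fR·V_g = 0
With fR = 6.84×10⁻⁵ × 392×10³ m = 26.8 m/s:
V = [−fR + √((fR)² + 4 fR V_g)]/2 = [−26.8 + √(26.8² + 4×26.8×27)]/2 = 16.7 m/s
Subgeostrophic (V < V_g = 27 m/s), as expected around a low.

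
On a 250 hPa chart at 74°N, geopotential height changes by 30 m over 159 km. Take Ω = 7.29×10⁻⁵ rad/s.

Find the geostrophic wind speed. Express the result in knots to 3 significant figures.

25.7 knots

Coriolis parameter at 74°N:
f = 2Ω sin φ = 2 × 7.29×10⁻⁵ × sin 74° = 1.40×10⁻⁴ s⁻¹
Height gradient: |∂Z/∂n| = 30 m / 159000 m = 1.89×10⁻⁴
On a pressure surface, geostrophic balance gives V_g = (g/f)|∂Z/∂n|:
V_g = 9.81 × 1.89×10⁻⁴ / 1.40×10⁻⁴ = 13.2 m/s
Converting: 13.2 m/s × 1.944 = 25.7 knots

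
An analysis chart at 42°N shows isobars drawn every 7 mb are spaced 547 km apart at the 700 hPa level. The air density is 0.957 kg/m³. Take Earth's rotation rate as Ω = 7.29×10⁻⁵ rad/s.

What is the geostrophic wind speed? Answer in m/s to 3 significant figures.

13.7 m/s

Coriolis parameter at 42°N:
f = 2Ω sin φ = 2 × 7.29×10⁻⁵ × sin 42° = 9.76×10⁻⁵ s⁻¹
Pressure gradient: |∂P/∂n| = 700 Pa / 547000 m = 1.28×10⁻³ Pa/m
Geostrophic balance (pressure-gradient force = Coriolis force):
V_g = (1/(fρ)) |∂P/∂n| = 1.28×10⁻³ / (9.76×10⁻⁵ × 0.957) = 13.7 m/s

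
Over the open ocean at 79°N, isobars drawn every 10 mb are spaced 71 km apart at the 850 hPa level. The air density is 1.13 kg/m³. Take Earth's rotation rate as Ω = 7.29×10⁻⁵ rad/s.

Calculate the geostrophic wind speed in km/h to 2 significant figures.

310 km/h

Coriolis parameter at 79°N:
f = 2Ω sin φ = 2 × 7.29×10⁻⁵ × sin 79° = 1.43×10⁻⁴ s⁻¹
Pressure gradient: |∂P/∂n| = 1000 Pa / 71000 m = 1.41×10⁻² Pa/m
Geostrophic balance (pressure-gradient force = Coriolis force):
V_g = (1/(fρ)) |∂P/∂n| = 1.41×10⁻² / (1.43×10⁻⁴ × 1.13) = 87.1 m/s
Converting: 87.1 m/s × 3.6 = 310 km/h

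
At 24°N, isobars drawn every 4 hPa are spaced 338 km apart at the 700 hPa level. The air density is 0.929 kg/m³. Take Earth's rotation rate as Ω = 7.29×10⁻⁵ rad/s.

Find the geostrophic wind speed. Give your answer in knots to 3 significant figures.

41.8 knots

Coriolis parameter at 24°N:
f = 2Ω sin φ = 2 × 7.29×10⁻⁵ × sin 24° = 5.93×10⁻⁵ s⁻¹
Pressure gradient: |∂P/∂n| = 400 Pa / 338000 m = 1.18×10⁻³ Pa/m
Geostrophic balance (pressure-gradient force = Coriolis force):
V_g = (1/(fρ)) |∂P/∂n| = 1.18×10⁻³ / (5.93×10⁻⁵ × 0.929) = 21.5 m/s
Converting: 21.5 m/s × 1.944 = 41.8 knots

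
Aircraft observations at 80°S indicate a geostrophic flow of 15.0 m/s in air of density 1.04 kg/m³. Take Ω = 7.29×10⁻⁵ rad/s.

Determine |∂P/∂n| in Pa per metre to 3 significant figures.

Coriolis parameter at 80°S:
f = 2Ω sin φ = 2 × 7.29×10⁻⁵ × sin 80° = 1.44×10⁻⁴ s⁻¹
Geostrophic balance rearranged: |∂P/∂n| = f ρ V_g
|∂P/∂n| = 1.44×10⁻⁴ × 1.04 × 15.0 = 2.24×10⁻³ Pa/m

2.24×10⁻³ Pa/m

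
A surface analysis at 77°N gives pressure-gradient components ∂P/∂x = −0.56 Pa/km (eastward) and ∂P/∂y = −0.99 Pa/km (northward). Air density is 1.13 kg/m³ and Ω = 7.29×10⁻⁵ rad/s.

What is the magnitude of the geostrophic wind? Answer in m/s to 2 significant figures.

Coriolis parameter at 77°N:
f = 2Ω sin φ = 2 × 7.29×10⁻⁵ × sin 77° = 1.42×10⁻⁴ s⁻¹
Component geostrophic relations (x east, y north):
u_g = −(1/(fρ)) ∂P/∂y,  v_g = (1/(fρ)) ∂P/∂x
u_g = −(−0.99×10⁻³)/(1.42×10⁻⁴ × 1.13) = 6.17 m/s;  v_g = (−0.56×10⁻³)/(1.42×10⁻⁴ × 1.13) = −3.49 m/s
|V_g| = √(u_g² + v_g²) = 7.09 m/s

7.1 m/s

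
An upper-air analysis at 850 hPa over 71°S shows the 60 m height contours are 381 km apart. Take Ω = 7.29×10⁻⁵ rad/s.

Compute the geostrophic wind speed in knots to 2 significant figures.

22 knots

Coriolis parameter at 71°S:
f = 2Ω sin φ = 2 × 7.29×10⁻⁵ × sin 71° = 1.38×10⁻⁴ s⁻¹
Height gradient: |∂Z/∂n| = 60 m / 381000 m = 1.57×10⁻⁴
On a pressure surface, geostrophic balance gives V_g = (g/f)|∂Z/∂n|:
V_g = 9.81 × 1.57×10⁻⁴ / 1.38×10⁻⁴ = 11.2 m/s
Converting: 11.2 m/s × 1.944 = 22 knots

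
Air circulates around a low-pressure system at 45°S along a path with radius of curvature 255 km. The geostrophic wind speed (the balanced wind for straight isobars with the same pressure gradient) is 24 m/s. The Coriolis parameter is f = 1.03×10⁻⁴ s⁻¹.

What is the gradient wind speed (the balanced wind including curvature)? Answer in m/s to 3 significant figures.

15.2 m/s

Around a low, centrifugal force acts outward with Coriolis, so pressure-gradient force balances both:
(1/ρ)|∂P/∂n| = fV + V²/R  →  V² + fR·V − fR·V_g = 0
With fR = 1.03×10⁻⁴ × 255×10³ m = 26.3 m/s:
V = [−fR + √((fR)² + 4 fR V_g)]/2 = [−26.3 + √(26.3² + 4×26.3×24)]/2 = 15.2 m/s
Subgeostrophic (V < V_g = 24 m/s), as expected around a low.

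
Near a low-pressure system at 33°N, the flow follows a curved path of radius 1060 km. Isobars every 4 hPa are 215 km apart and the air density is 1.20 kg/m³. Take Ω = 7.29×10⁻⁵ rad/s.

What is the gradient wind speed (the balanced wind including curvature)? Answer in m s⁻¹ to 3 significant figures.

Coriolis parameter at 33°N:
f = 2Ω sin φ = 2 × 7.29×10⁻⁵ × sin 33° = 7.94×10⁻⁵ s⁻¹
Pressure gradient: |∂P/∂n| = 400 Pa / 215000 m = 1.86×10⁻³ Pa/m
Geostrophic speed: V_g = |∂P/∂n|/(fρ) = 1.86×10⁻³/(7.94×10⁻⁵ × 1.20) = 19.5 m/s
Around a low, centrifugal force acts outward with Coriolis, so pressure-gradient force balances both:
(1/ρ)|∂P/∂n| = fV + V²/R  →  V² + fR·V − fR·V_g = 0
With fR = 7.94×10⁻⁵ × 1060×10³ m = 84.2 m/s:
V = [−fR + √((fR)² + 4 fR V_g)]/2 = [−84.2 + √(84.2² + 4×84.2×19.5)]/2 = 16.3 m/s
Subgeostrophic (V < V_g = 19.5 m/s), as expected around a low.

16.3 m s⁻¹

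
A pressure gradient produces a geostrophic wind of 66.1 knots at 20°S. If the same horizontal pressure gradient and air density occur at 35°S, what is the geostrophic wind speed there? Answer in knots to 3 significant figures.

39.4 knots

With the same pressure gradient and density, V_g ∝ 1/f ∝ 1/sin φ.
V₂ = V₁ · sin φ₁ / sin φ₂ = 66.1 × sin 20° / sin 35°
V₂ = 66.1 × 0.3420/0.5736 = 39.4 knots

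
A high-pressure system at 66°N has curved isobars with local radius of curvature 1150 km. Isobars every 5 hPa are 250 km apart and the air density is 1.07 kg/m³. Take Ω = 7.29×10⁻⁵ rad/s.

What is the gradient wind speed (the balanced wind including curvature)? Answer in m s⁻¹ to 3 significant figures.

Coriolis parameter at 66°N:
f = 2Ω sin φ = 2 × 7.29×10⁻⁵ × sin 66° = 1.33×10⁻⁴ s⁻¹
Pressure gradient: |∂P/∂n| = 500 Pa / 250000 m = 2.00×10⁻³ Pa/m
Geostrophic speed: V_g = |∂P/∂n|/(fρ) = 2.00×10⁻³/(1.33×10⁻⁴ × 1.07) = 14.0 m/s
Around a high, pressure-gradient force acts outward with centrifugal, so Coriolis balances both:
fV = (1/ρ)|∂P/∂n| + V²/R  →  V² − fR·V + fR·V_g = 0
With fR = 1.33×10⁻⁴ × 1150×10³ m = 153 m/s:
V = [fR − √((fR)² − 4 fR V_g)]/2 = [153 − √(153² − 4×153×14)]/2 = 15.6 m/s
Supergeostrophic (V > V_g = 14 m/s), as expected around a high.

15.6 m s⁻¹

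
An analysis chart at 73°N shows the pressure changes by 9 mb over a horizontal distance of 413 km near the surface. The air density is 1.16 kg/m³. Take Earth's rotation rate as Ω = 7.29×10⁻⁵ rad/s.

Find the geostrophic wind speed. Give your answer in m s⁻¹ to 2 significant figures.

13 m s⁻¹

Coriolis parameter at 73°N:
f = 2Ω sin φ = 2 × 7.29×10⁻⁵ × sin 73° = 1.39×10⁻⁴ s⁻¹
Pressure gradient: |∂P/∂n| = 900 Pa / 413000 m = 2.18×10⁻³ Pa/m
Geostrophic balance (pressure-gradient force = Coriolis force):
V_g = (1/(fρ)) |∂P/∂n| = 2.18×10⁻³ / (1.39×10⁻⁴ × 1.16) = 13.5 m/s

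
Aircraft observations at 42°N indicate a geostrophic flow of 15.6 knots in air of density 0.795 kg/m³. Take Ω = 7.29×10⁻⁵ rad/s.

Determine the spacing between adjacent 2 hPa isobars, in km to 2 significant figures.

320 km

Coriolis parameter at 42°N:
f = 2Ω sin φ = 2 × 7.29×10⁻⁵ × sin 42° = 9.76×10⁻⁵ s⁻¹
Wind speed in SI: 15.6 knots = 8.03 m/s
Geostrophic balance rearranged: |∂P/∂n| = f ρ V_g
|∂P/∂n| = 9.76×10⁻⁵ × 0.795 × 8.03 = 6.22×10⁻⁴ Pa/m
Isobar spacing: Δn = ΔP/|∂P/∂n| = 200 Pa / 6.22×10⁻⁴ Pa/m = 321316 m ≈ 320 km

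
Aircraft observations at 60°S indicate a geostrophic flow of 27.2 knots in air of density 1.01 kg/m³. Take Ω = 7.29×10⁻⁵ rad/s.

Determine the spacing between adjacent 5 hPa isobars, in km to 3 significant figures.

280 km

Coriolis parameter at 60°S:
f = 2Ω sin φ = 2 × 7.29×10⁻⁵ × sin 60° = 1.26×10⁻⁴ s⁻¹
Wind speed in SI: 27.2 knots = 14.0 m/s
Geostrophic balance rearranged: |∂P/∂n| = f ρ V_g
|∂P/∂n| = 1.26×10⁻⁴ × 1.01 × 14.0 = 1.78×10⁻³ Pa/m
Isobar spacing: Δn = ΔP/|∂P/∂n| = 500 Pa / 1.78×10⁻³ Pa/m = 280191 m ≈ 280 km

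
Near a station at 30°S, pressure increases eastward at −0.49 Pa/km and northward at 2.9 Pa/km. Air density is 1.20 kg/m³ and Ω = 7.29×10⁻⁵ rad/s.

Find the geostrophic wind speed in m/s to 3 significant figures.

Coriolis parameter at 30°S:
f = 2Ω sin φ = 2 × 7.29×10⁻⁵ × sin 30° = 7.29×10⁻⁵ s⁻¹
In the Southern Hemisphere f is negative: f = −7.29×10⁻⁵ s⁻¹.
Component geostrophic relations (x east, y north):
u_g = −(1/(fρ)) ∂P/∂y,  v_g = (1/(fρ)) ∂P/∂x
u_g = −(2.9×10⁻³)/(−7.29×10⁻⁵ × 1.20) = 33.2 m/s;  v_g = (−0.49×10⁻³)/(−7.29×10⁻⁵ × 1.20) = 5.60 m/s
|V_g| = √(u_g² + v_g²) = 33.6 m/s

33.6 m/s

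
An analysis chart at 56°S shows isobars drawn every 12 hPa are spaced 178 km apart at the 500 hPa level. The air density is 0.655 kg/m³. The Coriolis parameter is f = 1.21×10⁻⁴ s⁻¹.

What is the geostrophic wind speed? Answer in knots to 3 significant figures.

165 knots

Pressure gradient: |∂P/∂n| = 1200 Pa / 178000 m = 6.74×10⁻³ Pa/m
Geostrophic balance (pressure-gradient force = Coriolis force):
V_g = (1/(fρ)) |∂P/∂n| = 6.74×10⁻³ / (1.21×10⁻⁴ × 0.655) = 85.1 m/s
Converting: 85.1 m/s × 1.944 = 165 knots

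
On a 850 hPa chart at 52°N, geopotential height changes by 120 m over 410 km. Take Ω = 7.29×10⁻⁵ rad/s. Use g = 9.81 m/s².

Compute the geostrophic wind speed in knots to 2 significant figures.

49 knots

Coriolis parameter at 52°N:
f = 2Ω sin φ = 2 × 7.29×10⁻⁵ × sin 52° = 1.15×10⁻⁴ s⁻¹
Height gradient: |∂Z/∂n| = 120 m / 410000 m = 2.93×10⁻⁴
On a pressure surface, geostrophic balance gives V_g = (g/f)|∂Z/∂n|:
V_g = 9.81 × 2.93×10⁻⁴ / 1.15×10⁻⁴ = 25.0 m/s
Converting: 25.0 m/s × 1.944 = 49 knots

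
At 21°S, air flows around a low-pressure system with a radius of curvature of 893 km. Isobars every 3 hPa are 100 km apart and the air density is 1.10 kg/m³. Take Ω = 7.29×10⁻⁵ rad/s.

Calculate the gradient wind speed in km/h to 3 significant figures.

113 km/h

Coriolis parameter at 21°S:
f = 2Ω sin φ = 2 × 7.29×10⁻⁵ × sin 21° = 5.23×10⁻⁵ s⁻¹
Pressure gradient: |∂P/∂n| = 300 Pa / 100000 m = 3.00×10⁻³ Pa/m
Geostrophic speed: V_g = |∂P/∂n|/(fρ) = 3.00×10⁻³/(5.23×10⁻⁵ × 1.10) = 52.2 m/s
Around a low, centrifugal force acts outward with Coriolis, so pressure-gradient force balances both:
(1/ρ)|∂P/∂n| = fV + V²/R  →  V² + fR·V − fR·V_g = 0
With fR = 5.23×10⁻⁵ × 893×10³ m = 46.7 m/s:
V = [−fR + √((fR)² + 4 fR V_g)]/2 = [−46.7 + √(46.7² + 4×46.7×52.2)]/2 = 31.3 m/s
Subgeostrophic (V < V_g = 52.2 m/s), as expected around a low.
Converting: 31.3 m/s × 3.6 = 113 km/h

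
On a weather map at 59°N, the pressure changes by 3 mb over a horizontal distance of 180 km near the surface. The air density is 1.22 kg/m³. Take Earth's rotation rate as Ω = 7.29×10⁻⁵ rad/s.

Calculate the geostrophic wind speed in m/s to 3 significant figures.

Coriolis parameter at 59°N:
f = 2Ω sin φ = 2 × 7.29×10⁻⁵ × sin 59° = 1.25×10⁻⁴ s⁻¹
Pressure gradient: |∂P/∂n| = 300 Pa / 180000 m = 1.67×10⁻³ Pa/m
Geostrophic balance (pressure-gradient force = Coriolis force):
V_g = (1/(fρ)) |∂P/∂n| = 1.67×10⁻³ / (1.25×10⁻⁴ × 1.22) = 10.9 m/s

10.9 m/s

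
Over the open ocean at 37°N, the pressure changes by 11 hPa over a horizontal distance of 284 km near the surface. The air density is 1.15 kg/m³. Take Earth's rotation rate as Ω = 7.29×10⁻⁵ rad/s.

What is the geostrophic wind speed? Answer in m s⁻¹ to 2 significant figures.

Coriolis parameter at 37°N:
f = 2Ω sin φ = 2 × 7.29×10⁻⁵ × sin 37° = 8.77×10⁻⁵ s⁻¹
Pressure gradient: |∂P/∂n| = 1100 Pa / 284000 m = 3.87×10⁻³ Pa/m
Geostrophic balance (pressure-gradient force = Coriolis force):
V_g = (1/(fρ)) |∂P/∂n| = 3.87×10⁻³ / (8.77×10⁻⁵ × 1.15) = 38.4 m/s

38 m s⁻¹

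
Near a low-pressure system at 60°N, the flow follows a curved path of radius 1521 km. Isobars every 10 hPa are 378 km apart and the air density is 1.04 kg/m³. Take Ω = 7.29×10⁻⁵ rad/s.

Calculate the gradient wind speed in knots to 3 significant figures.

35.7 knots

Coriolis parameter at 60°N:
f = 2Ω sin φ = 2 × 7.29×10⁻⁵ × sin 60° = 1.26×10⁻⁴ s⁻¹
Pressure gradient: |∂P/∂n| = 1000 Pa / 378000 m = 2.65×10⁻³ Pa/m
Geostrophic speed: V_g = |∂P/∂n|/(fρ) = 2.65×10⁻³/(1.26×10⁻⁴ × 1.04) = 20.1 m/s
Around a low, centrifugal force acts outward with Coriolis, so pressure-gradient force balances both:
(1/ρ)|∂P/∂n| = fV + V²/R  →  V² + fR·V − fR·V_g = 0
With fR = 1.26×10⁻⁴ × 1521×10³ m = 192 m/s:
V = [−fR + √((fR)² + 4 fR V_g)]/2 = [−192 + √(192² + 4×192×20.1)]/2 = 18.4 m/s
Subgeostrophic (V < V_g = 20.1 m/s), as expected around a low.
Converting: 18.4 m/s × 1.944 = 35.7 knots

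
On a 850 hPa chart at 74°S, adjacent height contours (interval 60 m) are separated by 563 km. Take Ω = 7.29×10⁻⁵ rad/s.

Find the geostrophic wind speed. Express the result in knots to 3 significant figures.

14.5 knots

Coriolis parameter at 74°S:
f = 2Ω sin φ = 2 × 7.29×10⁻⁵ × sin 74° = 1.40×10⁻⁴ s⁻¹
Height gradient: |∂Z/∂n| = 60 m / 563000 m = 1.07×10⁻⁴
On a pressure surface, geostrophic balance gives V_g = (g/f)|∂Z/∂n|:
V_g = 9.81 × 1.07×10⁻⁴ / 1.40×10⁻⁴ = 7.46 m/s
Converting: 7.46 m/s × 1.944 = 14.5 knots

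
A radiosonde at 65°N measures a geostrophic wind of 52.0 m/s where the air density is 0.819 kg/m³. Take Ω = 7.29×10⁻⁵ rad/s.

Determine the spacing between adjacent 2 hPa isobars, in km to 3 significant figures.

Coriolis parameter at 65°N:
f = 2Ω sin φ = 2 × 7.29×10⁻⁵ × sin 65° = 1.32×10⁻⁴ s⁻¹
Geostrophic balance rearranged: |∂P/∂n| = f ρ V_g
|∂P/∂n| = 1.32×10⁻⁴ × 0.819 × 52.0 = 5.63×10⁻³ Pa/m
Isobar spacing: Δn = ΔP/|∂P/∂n| = 200 Pa / 5.63×10⁻³ Pa/m = 35539 m ≈ 35.5 km

35.5 km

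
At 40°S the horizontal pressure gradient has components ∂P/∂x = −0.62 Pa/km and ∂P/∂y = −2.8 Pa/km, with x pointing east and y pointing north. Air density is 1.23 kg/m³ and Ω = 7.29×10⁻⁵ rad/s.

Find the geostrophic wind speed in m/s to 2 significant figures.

25 m/s

Coriolis parameter at 40°S:
f = 2Ω sin φ = 2 × 7.29×10⁻⁵ × sin 40° = 9.37×10⁻⁵ s⁻¹
In the Southern Hemisphere f is negative: f = −9.37×10⁻⁵ s⁻¹.
Component geostrophic relations (x east, y north):
u_g = −(1/(fρ)) ∂P/∂y,  v_g = (1/(fρ)) ∂P/∂x
u_g = −(−2.8×10⁻³)/(−9.37×10⁻⁵ × 1.23) = −24.3 m/s;  v_g = (−0.62×10⁻³)/(−9.37×10⁻⁵ × 1.23) = 5.38 m/s
|V_g| = √(u_g² + v_g²) = 24.9 m/s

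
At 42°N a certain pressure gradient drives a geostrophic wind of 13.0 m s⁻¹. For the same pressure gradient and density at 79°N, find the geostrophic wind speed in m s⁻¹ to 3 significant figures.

With the same pressure gradient and density, V_g ∝ 1/f ∝ 1/sin φ.
V₂ = V₁ · sin φ₁ / sin φ₂ = 13.0 × sin 42° / sin 79°
V₂ = 13.0 × 0.6691/0.9816 = 8.86 m s⁻¹

8.86 m s⁻¹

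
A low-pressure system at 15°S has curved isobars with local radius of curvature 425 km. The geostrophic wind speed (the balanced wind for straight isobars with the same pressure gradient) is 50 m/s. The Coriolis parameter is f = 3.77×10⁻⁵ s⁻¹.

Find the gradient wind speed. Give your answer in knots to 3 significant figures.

Around a low, centrifugal force acts outward with Coriolis, so pressure-gradient force balances both:
(1/ρ)|∂P/∂n| = fV + V²/R  →  V² + fR·V − fR·V_g = 0
With fR = 3.77×10⁻⁵ × 425×10³ m = 16.0 m/s:
V = [−fR + √((fR)² + 4 fR V_g)]/2 = [−16.0 + √(16.0² + 4×16.0×50)]/2 = 21.4 m/s
Subgeostrophic (V < V_g = 50 m/s), as expected around a low.
Converting: 21.4 m/s × 1.944 = 41.6 knots

41.6 knots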